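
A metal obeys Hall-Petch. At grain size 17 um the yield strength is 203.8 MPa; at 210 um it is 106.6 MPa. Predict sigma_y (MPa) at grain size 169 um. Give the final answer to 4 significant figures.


sigma_y = sigma0 + k / sqrt(d)
1/sqrt(d1) = 1/sqrt(1.7e-05) = 242.536;  1/sqrt(d2) = 69.0066
k = (sigma1 - sigma2) / (1/sqrt(d1) - 1/sqrt(d2)) = (203.8 - 106.6) / (242.536 - 69.0066) = 0.560137 MPa*m^0.5
sigma0 = sigma1 - k/sqrt(d1) = 203.8 - 0.560137*242.536 = 67.9469 MPa
sigma_y(d3) = 67.9469 + 0.560137 / sqrt(1.69e-04) = 111 MPa


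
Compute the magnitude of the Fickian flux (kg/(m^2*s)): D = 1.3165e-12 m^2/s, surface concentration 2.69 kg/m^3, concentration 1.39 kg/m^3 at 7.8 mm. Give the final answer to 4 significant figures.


J = -D * (dC/dx) = D * (C1 - C2) / dx
J = 1.3165e-12 * (2.69 - 1.39) / 7.8e-03
J = 2.194e-10 kg/(m^2*s)


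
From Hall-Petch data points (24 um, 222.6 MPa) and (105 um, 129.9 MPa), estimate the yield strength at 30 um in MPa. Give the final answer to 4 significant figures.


sigma_y = sigma0 + k / sqrt(d)
1/sqrt(d1) = 1/sqrt(2.4e-05) = 204.124;  1/sqrt(d2) = 97.59
k = (sigma1 - sigma2) / (1/sqrt(d1) - 1/sqrt(d2)) = (222.6 - 129.9) / (204.124 - 97.59) = 0.870144 MPa*m^0.5
sigma0 = sigma1 - k/sqrt(d1) = 222.6 - 0.870144*204.124 = 44.9827 MPa
sigma_y(d3) = 44.9827 + 0.870144 / sqrt(3e-05) = 203.8 MPa


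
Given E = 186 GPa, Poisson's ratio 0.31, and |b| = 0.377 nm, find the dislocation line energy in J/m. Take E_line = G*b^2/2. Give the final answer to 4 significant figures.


Step 1: G = E / (2*(1+nu))
G = 186 / (2*(1+0.31)) = 70.9924 GPa = 7.09924e+10 Pa
Step 2: E_line = G*b^2/2
b = 0.377 nm = 3.77e-10 m
E_line = 0.5 * 7.09924e+10 * (3.77e-10)^2 = 5.045e-09 J/m


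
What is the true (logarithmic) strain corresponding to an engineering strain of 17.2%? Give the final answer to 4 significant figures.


epsilon_true = ln(1 + epsilon_eng)
epsilon_true = ln(1 + 0.172)
epsilon_true = 0.1587


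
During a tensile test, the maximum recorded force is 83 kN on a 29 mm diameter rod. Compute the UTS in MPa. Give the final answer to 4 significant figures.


A0 = pi*(d/2)^2 = pi*(29/2)^2 = 660.52 mm^2
UTS = F_max / A0 = 83*1000 / 660.52
UTS = 125.7 MPa


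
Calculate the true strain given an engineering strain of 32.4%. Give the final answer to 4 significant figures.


epsilon_true = ln(1 + epsilon_eng)
epsilon_true = ln(1 + 0.324)
epsilon_true = 0.2807


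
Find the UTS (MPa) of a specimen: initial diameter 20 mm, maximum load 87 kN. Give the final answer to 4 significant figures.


A0 = pi*(d/2)^2 = pi*(20/2)^2 = 314.159 mm^2
UTS = F_max / A0 = 87*1000 / 314.159
UTS = 276.9 MPa


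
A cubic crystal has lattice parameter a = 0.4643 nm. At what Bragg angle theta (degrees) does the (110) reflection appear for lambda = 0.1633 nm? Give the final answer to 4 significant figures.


d = a / sqrt(h^2+k^2+l^2)
d = 0.4643 / sqrt(2) = 0.32831 nm
lambda = 2*d*sin(theta)  =>  sin(theta) = lambda / (2*d)
sin(theta) = 0.1633 / (2 * 0.32831) = 0.248698
theta = 14.4 deg


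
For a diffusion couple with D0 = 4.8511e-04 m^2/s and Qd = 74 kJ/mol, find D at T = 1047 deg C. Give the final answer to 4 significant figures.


D = D0 * exp(-Qd / (R*T))
T = 1320.15 K
D = 4.8511e-04 * exp(-74e3 / (8.314 * 1320.15))
D = 5.725e-07 m^2/s


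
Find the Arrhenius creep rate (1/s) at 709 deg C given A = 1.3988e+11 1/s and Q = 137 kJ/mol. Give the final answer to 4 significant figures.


rate = A * exp(-Q / (R*T))
T = 709 + 273.15 = 982.15 K
rate = 1.3988e+11 * exp(-137e3 / (8.314 * 982.15))
rate = 7232 1/s


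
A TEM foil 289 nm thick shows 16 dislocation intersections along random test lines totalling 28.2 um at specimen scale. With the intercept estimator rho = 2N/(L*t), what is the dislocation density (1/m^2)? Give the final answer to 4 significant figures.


rho = 2N / (L * t)
L = 28.2 um = 2.82e-05 m, t = 289 nm = 2.89e-07 m
rho = 2 * 16 / (2.82e-05 * 2.89e-07)
rho = 3.926e+12 1/m^2


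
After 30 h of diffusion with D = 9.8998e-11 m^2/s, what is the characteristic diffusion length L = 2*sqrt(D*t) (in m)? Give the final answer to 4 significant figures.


t = 30 hr = 108000 s
Diffusion length = 2*sqrt(D*t)
= 2*sqrt(9.8998e-11 * 108000)
= 6.54e-03 m


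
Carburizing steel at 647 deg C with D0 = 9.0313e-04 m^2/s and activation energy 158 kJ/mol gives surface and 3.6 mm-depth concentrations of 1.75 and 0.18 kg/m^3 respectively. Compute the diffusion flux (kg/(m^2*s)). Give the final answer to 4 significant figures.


Step 1: D = D0 * exp(-Qd/(R*T))
T = 647 + 273.15 = 920.15 K
D = 9.0313e-04 * exp(-158e3 / (8.314 * 920.15)) = 9.68628e-13 m^2/s
Step 2: J = D * (C1 - C2) / dx
J = 9.68628e-13 * (1.75 - 0.18) / 3.6e-03
J = 4.224e-10 kg/(m^2*s)


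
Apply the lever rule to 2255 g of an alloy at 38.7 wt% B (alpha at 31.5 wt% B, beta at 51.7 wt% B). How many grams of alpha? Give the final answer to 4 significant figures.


f_alpha = (C_beta - C0) / (C_beta - C_alpha)
f_alpha = (51.7 - 38.7) / (51.7 - 31.5) = 0.643564
m_alpha = f_alpha * m_total = 0.643564 * 2255 = 1451 g


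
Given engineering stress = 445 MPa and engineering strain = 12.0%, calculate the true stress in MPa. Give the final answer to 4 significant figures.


sigma_true = sigma_eng * (1 + epsilon_eng)
sigma_true = 445 * (1 + 0.12)
sigma_true = 498.4 MPa


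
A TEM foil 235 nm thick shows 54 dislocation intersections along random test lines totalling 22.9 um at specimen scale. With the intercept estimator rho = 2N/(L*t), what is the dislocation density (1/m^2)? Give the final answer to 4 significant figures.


rho = 2N / (L * t)
L = 22.9 um = 2.29e-05 m, t = 235 nm = 2.35e-07 m
rho = 2 * 54 / (2.29e-05 * 2.35e-07)
rho = 2.007e+13 1/m^2


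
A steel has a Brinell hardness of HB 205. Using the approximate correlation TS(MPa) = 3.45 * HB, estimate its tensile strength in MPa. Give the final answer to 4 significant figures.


TS (MPa) = 3.45 * HB
TS = 3.45 * 205
TS = 707.3 MPa


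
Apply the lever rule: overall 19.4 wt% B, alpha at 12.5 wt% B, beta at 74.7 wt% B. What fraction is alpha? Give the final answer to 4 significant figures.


f_alpha = (C_beta - C0) / (C_beta - C_alpha)
f_alpha = (74.7 - 19.4) / (74.7 - 12.5)
f_alpha = 0.8891


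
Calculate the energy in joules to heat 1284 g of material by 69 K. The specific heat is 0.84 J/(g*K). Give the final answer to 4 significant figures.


Q = m * cp * dT
Q = 1284 * 0.84 * 69
Q = 74420 J


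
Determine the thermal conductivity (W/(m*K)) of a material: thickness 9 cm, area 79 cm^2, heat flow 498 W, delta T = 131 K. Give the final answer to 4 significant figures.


k = Q*L / (A*dT)
L = 0.09 m, A = 7.9e-03 m^2
k = 498 * 0.09 / (7.9e-03 * 131)
k = 43.31 W/(m*K)


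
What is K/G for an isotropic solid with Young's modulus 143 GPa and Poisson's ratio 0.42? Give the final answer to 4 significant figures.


G = E / (2*(1+nu))
G = 143 / (2*(1+0.42)) = 50.3521 GPa
K = E / (3*(1-2*nu))
K = 143 / (3*(1-2*0.42)) = 297.917 GPa
K/G = 297.917 / 50.3521 = 5.917


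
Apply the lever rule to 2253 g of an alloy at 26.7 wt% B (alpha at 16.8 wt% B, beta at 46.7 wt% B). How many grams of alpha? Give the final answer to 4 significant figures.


f_alpha = (C_beta - C0) / (C_beta - C_alpha)
f_alpha = (46.7 - 26.7) / (46.7 - 16.8) = 0.668896
m_alpha = f_alpha * m_total = 0.668896 * 2253 = 1507 g


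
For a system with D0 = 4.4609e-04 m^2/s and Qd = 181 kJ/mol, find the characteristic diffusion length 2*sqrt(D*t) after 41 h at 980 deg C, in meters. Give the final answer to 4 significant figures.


Step 1: D = D0 * exp(-Qd/(R*T))
T = 1253.15 K
D = 4.4609e-04 * exp(-181e3 / (8.314 * 1253.15)) = 1.27229e-11 m^2/s
Step 2: L = 2*sqrt(D*t)
t = 41 h = 147600 s
L = 2*sqrt(1.27229e-11 * 147600) = 2.741e-03 m


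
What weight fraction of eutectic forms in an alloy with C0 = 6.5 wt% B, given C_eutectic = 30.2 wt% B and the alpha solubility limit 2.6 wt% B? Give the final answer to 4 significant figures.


f_primary = (C_e - C0) / (C_e - C_alpha_max)
f_primary = (30.2 - 6.5) / (30.2 - 2.6)
f_primary = 0.858696
f_eutectic = 1 - 0.858696 = 0.1413


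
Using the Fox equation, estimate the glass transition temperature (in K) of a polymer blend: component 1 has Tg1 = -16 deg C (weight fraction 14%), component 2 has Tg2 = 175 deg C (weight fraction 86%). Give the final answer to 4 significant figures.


1/Tg = w1/Tg1 + w2/Tg2 (in Kelvin)
Tg1 = 257.15 K, Tg2 = 448.15 K
1/Tg = 0.14/257.15 + 0.86/448.15
Tg = 405.9 K


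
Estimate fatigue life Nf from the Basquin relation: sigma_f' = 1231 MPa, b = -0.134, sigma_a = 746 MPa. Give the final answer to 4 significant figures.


sigma_a = sigma_f' * (2*Nf)^b
2*Nf = (sigma_a / sigma_f')^(1/b)
2*Nf = (746 / 1231)^(1/-0.134)
2*Nf = 42.0028
Nf = 21 cycles


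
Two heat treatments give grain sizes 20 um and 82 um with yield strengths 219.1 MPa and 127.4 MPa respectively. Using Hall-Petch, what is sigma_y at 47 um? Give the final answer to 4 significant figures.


sigma_y = sigma0 + k / sqrt(d)
1/sqrt(d1) = 1/sqrt(2e-05) = 223.607;  1/sqrt(d2) = 110.432
k = (sigma1 - sigma2) / (1/sqrt(d1) - 1/sqrt(d2)) = (219.1 - 127.4) / (223.607 - 110.432) = 0.810248 MPa*m^0.5
sigma0 = sigma1 - k/sqrt(d1) = 219.1 - 0.810248*223.607 = 37.9231 MPa
sigma_y(d3) = 37.9231 + 0.810248 / sqrt(4.7e-05) = 156.1 MPa


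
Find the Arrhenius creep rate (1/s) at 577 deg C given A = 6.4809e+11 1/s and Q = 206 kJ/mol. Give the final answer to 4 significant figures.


rate = A * exp(-Q / (R*T))
T = 577 + 273.15 = 850.15 K
rate = 6.4809e+11 * exp(-206e3 / (8.314 * 850.15))
rate = 0.1426 1/s


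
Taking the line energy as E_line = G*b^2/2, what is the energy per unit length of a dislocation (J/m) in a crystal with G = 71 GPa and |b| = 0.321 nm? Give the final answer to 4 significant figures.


E = G*b^2/2
b = 0.321 nm = 3.21e-10 m
G = 71 GPa = 7.1e+10 Pa
E = 0.5 * 7.1e+10 * (3.21e-10)^2
E = 3.658e-09 J/m


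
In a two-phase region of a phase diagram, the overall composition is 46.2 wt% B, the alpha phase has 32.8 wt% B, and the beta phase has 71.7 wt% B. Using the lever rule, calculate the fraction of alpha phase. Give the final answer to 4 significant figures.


f_alpha = (C_beta - C0) / (C_beta - C_alpha)
f_alpha = (71.7 - 46.2) / (71.7 - 32.8)
f_alpha = 0.6555


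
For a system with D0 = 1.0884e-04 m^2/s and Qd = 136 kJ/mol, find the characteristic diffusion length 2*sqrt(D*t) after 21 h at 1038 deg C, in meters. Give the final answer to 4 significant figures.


Step 1: D = D0 * exp(-Qd/(R*T))
T = 1311.15 K
D = 1.0884e-04 * exp(-136e3 / (8.314 * 1311.15)) = 4.15448e-10 m^2/s
Step 2: L = 2*sqrt(D*t)
t = 21 h = 75600 s
L = 2*sqrt(4.15448e-10 * 75600) = 0.01121 m


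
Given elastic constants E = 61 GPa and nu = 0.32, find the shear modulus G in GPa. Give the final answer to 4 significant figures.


G = E / (2*(1+nu))
G = 61 / (2*(1+0.32))
G = 23.11 GPa


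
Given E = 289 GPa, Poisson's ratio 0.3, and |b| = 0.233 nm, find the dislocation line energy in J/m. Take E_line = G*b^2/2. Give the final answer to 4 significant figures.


Step 1: G = E / (2*(1+nu))
G = 289 / (2*(1+0.3)) = 111.154 GPa = 1.11154e+11 Pa
Step 2: E_line = G*b^2/2
b = 0.233 nm = 2.33e-10 m
E_line = 0.5 * 1.11154e+11 * (2.33e-10)^2 = 3.017e-09 J/m


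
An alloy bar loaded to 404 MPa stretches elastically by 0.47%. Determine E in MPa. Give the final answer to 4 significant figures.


E = sigma / epsilon
epsilon = 0.47% = 4.7e-03
E = 404 / 4.7e-03
E = 85960 MPa


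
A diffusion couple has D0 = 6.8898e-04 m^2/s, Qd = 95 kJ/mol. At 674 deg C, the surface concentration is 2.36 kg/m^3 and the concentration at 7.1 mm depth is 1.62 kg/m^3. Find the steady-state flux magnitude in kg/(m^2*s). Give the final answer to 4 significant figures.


Step 1: D = D0 * exp(-Qd/(R*T))
T = 674 + 273.15 = 947.15 K
D = 6.8898e-04 * exp(-95e3 / (8.314 * 947.15)) = 3.97041e-09 m^2/s
Step 2: J = D * (C1 - C2) / dx
J = 3.97041e-09 * (2.36 - 1.62) / 7.1e-03
J = 4.138e-07 kg/(m^2*s)


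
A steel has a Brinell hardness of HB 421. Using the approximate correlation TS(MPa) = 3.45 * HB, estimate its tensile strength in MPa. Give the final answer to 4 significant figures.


TS (MPa) = 3.45 * HB
TS = 3.45 * 421
TS = 1452 MPa


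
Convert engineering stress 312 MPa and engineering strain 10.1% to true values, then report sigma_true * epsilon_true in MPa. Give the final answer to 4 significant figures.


sigma_true = sigma_eng * (1 + epsilon_eng)
sigma_true = 312 * (1 + 0.101) = 343.512 MPa
epsilon_true = ln(1 + epsilon_eng)
epsilon_true = ln(1 + 0.101) = 0.0962189
sigma_true * epsilon_true = 343.512 * 0.0962189 = 33.05 MPa


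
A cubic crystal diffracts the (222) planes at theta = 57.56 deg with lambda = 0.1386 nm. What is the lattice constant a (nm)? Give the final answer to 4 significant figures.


d = lambda / (2*sin(theta))
d = 0.1386 / (2*sin(57.56 deg))
d = 0.0821135 nm
a = d * sqrt(h^2+k^2+l^2) = 0.0821135 * sqrt(12)
a = 0.2844 nm


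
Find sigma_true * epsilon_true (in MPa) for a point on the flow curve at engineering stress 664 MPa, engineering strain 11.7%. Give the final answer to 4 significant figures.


sigma_true = sigma_eng * (1 + epsilon_eng)
sigma_true = 664 * (1 + 0.117) = 741.688 MPa
epsilon_true = ln(1 + epsilon_eng)
epsilon_true = ln(1 + 0.117) = 0.110647
sigma_true * epsilon_true = 741.688 * 0.110647 = 82.07 MPa


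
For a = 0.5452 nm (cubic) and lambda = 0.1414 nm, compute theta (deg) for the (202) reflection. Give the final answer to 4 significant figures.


d = a / sqrt(h^2+k^2+l^2)
d = 0.5452 / sqrt(8) = 0.192757 nm
lambda = 2*d*sin(theta)  =>  sin(theta) = lambda / (2*d)
sin(theta) = 0.1414 / (2 * 0.192757) = 0.366782
theta = 21.52 deg


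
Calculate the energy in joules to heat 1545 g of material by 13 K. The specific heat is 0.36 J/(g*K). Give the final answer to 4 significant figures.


Q = m * cp * dT
Q = 1545 * 0.36 * 13
Q = 7231 J


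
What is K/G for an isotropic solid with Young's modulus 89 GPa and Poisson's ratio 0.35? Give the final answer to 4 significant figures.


G = E / (2*(1+nu))
G = 89 / (2*(1+0.35)) = 32.963 GPa
K = E / (3*(1-2*nu))
K = 89 / (3*(1-2*0.35)) = 98.8889 GPa
K/G = 98.8889 / 32.963 = 3


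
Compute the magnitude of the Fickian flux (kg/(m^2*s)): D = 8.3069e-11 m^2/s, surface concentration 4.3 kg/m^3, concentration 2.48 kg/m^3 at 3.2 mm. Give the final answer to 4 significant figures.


J = -D * (dC/dx) = D * (C1 - C2) / dx
J = 8.3069e-11 * (4.3 - 2.48) / 3.2e-03
J = 4.725e-08 kg/(m^2*s)


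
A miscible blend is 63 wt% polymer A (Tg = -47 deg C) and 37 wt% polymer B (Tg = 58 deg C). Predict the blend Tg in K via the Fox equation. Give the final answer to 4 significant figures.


1/Tg = w1/Tg1 + w2/Tg2 (in Kelvin)
Tg1 = 226.15 K, Tg2 = 331.15 K
1/Tg = 0.63/226.15 + 0.37/331.15
Tg = 256.2 K


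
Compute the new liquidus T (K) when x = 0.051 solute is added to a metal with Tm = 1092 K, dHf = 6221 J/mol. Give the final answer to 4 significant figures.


dT = R*Tm^2*x / dHf
dT = 8.314 * 1092^2 * 0.051 / 6221
dT = 81.2766 K
T_new = 1092 - 81.2766 = 1011 K


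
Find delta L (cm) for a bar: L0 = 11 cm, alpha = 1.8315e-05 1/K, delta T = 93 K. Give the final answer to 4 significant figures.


dL = L0 * alpha * dT
dL = 11 * 1.8315e-05 * 93
dL = 0.01874 cm


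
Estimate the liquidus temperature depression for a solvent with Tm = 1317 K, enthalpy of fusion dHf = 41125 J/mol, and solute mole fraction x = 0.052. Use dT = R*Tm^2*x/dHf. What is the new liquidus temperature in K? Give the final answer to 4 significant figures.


dT = R*Tm^2*x / dHf
dT = 8.314 * 1317^2 * 0.052 / 41125
dT = 18.2339 K
T_new = 1317 - 18.2339 = 1299 K


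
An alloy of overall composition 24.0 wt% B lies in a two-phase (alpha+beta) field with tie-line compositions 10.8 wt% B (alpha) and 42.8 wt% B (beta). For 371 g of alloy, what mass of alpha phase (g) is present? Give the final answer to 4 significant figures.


f_alpha = (C_beta - C0) / (C_beta - C_alpha)
f_alpha = (42.8 - 24.0) / (42.8 - 10.8) = 0.5875
m_alpha = f_alpha * m_total = 0.5875 * 371 = 218 g


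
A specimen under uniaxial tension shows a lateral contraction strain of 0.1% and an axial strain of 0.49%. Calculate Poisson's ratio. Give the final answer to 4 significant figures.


nu = -epsilon_lat / epsilon_axial
Lateral strain is contraction (negative), so using magnitudes:
nu = 0.1 / 0.49
nu = 0.2041


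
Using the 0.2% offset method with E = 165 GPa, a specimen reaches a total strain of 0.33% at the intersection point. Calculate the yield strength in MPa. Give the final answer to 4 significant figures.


Offset strain = 0.002
Elastic strain at yield = total_strain - offset = 3.3e-03 - 0.002 = 1.3e-03
sigma_y = E * elastic_strain = 165000 * 1.3e-03
sigma_y = 214.5 MPa


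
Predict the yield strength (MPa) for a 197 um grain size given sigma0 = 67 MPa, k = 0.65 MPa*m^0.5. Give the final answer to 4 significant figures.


sigma_y = sigma0 + k / sqrt(d)
d = 197 um = 1.97e-04 m
sigma_y = 67 + 0.65 / sqrt(1.97e-04)
sigma_y = 113.3 MPa


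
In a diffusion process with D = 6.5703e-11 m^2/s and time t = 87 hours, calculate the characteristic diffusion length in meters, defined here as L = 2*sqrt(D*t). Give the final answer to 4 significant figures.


t = 87 hr = 313200 s
Diffusion length = 2*sqrt(D*t)
= 2*sqrt(6.5703e-11 * 313200)
= 9.073e-03 m


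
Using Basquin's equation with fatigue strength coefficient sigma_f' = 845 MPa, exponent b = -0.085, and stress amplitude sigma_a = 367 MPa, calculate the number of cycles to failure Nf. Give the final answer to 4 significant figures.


sigma_a = sigma_f' * (2*Nf)^b
2*Nf = (sigma_a / sigma_f')^(1/b)
2*Nf = (367 / 845)^(1/-0.085)
2*Nf = 18241.7
Nf = 9121 cycles


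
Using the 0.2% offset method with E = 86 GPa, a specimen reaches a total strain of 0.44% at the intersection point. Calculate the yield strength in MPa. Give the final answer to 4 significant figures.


Offset strain = 0.002
Elastic strain at yield = total_strain - offset = 4.4e-03 - 0.002 = 2.4e-03
sigma_y = E * elastic_strain = 86000 * 2.4e-03
sigma_y = 206.4 MPa


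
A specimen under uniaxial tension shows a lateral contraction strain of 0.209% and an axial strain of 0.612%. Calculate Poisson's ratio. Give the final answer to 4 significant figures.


nu = -epsilon_lat / epsilon_axial
Lateral strain is contraction (negative), so using magnitudes:
nu = 0.209 / 0.612
nu = 0.3415


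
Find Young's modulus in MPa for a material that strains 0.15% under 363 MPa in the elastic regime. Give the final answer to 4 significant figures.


E = sigma / epsilon
epsilon = 0.15% = 1.5e-03
E = 363 / 1.5e-03
E = 242000 MPa


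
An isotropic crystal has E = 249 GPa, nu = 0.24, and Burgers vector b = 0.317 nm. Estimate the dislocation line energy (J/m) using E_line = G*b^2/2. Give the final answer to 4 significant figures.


Step 1: G = E / (2*(1+nu))
G = 249 / (2*(1+0.24)) = 100.403 GPa = 1.00403e+11 Pa
Step 2: E_line = G*b^2/2
b = 0.317 nm = 3.17e-10 m
E_line = 0.5 * 1.00403e+11 * (3.17e-10)^2 = 5.045e-09 J/m


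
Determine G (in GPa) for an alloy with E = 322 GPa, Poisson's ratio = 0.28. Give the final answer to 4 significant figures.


G = E / (2*(1+nu))
G = 322 / (2*(1+0.28))
G = 125.8 GPa


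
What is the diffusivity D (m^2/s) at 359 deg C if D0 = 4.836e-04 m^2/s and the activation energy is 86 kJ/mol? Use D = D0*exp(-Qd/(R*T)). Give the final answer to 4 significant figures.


D = D0 * exp(-Qd / (R*T))
T = 632.15 K
D = 4.836e-04 * exp(-86e3 / (8.314 * 632.15))
D = 3.785e-11 m^2/s


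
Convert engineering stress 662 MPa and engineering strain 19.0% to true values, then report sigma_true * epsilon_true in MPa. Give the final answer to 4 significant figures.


sigma_true = sigma_eng * (1 + epsilon_eng)
sigma_true = 662 * (1 + 0.19) = 787.78 MPa
epsilon_true = ln(1 + epsilon_eng)
epsilon_true = ln(1 + 0.19) = 0.173953
sigma_true * epsilon_true = 787.78 * 0.173953 = 137 MPa


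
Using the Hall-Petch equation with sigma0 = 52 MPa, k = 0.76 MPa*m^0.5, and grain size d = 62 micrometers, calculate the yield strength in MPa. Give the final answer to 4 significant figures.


sigma_y = sigma0 + k / sqrt(d)
d = 62 um = 6.2e-05 m
sigma_y = 52 + 0.76 / sqrt(6.2e-05)
sigma_y = 148.5 MPa


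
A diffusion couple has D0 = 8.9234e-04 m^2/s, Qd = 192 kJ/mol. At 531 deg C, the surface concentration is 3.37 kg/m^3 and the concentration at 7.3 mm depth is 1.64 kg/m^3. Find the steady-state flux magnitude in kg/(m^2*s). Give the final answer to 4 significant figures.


Step 1: D = D0 * exp(-Qd/(R*T))
T = 531 + 273.15 = 804.15 K
D = 8.9234e-04 * exp(-192e3 / (8.314 * 804.15)) = 3.00928e-16 m^2/s
Step 2: J = D * (C1 - C2) / dx
J = 3.00928e-16 * (3.37 - 1.64) / 7.3e-03
J = 7.132e-14 kg/(m^2*s)


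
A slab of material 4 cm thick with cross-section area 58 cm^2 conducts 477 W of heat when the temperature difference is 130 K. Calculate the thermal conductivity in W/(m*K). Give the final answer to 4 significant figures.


k = Q*L / (A*dT)
L = 0.04 m, A = 5.8e-03 m^2
k = 477 * 0.04 / (5.8e-03 * 130)
k = 25.31 W/(m*K)


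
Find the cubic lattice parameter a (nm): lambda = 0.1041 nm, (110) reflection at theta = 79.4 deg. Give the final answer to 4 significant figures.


d = lambda / (2*sin(theta))
d = 0.1041 / (2*sin(79.4 deg))
d = 0.0529536 nm
a = d * sqrt(h^2+k^2+l^2) = 0.0529536 * sqrt(2)
a = 0.07489 nm


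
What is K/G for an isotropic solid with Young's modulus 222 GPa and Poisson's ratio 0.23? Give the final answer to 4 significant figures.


G = E / (2*(1+nu))
G = 222 / (2*(1+0.23)) = 90.2439 GPa
K = E / (3*(1-2*nu))
K = 222 / (3*(1-2*0.23)) = 137.037 GPa
K/G = 137.037 / 90.2439 = 1.519


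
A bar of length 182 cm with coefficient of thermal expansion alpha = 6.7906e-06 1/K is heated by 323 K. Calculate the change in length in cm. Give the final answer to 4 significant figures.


dL = L0 * alpha * dT
dL = 182 * 6.7906e-06 * 323
dL = 0.3992 cm


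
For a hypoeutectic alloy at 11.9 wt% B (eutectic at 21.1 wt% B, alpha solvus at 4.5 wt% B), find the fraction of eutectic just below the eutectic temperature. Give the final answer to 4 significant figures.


f_primary = (C_e - C0) / (C_e - C_alpha_max)
f_primary = (21.1 - 11.9) / (21.1 - 4.5)
f_primary = 0.554217
f_eutectic = 1 - 0.554217 = 0.4458


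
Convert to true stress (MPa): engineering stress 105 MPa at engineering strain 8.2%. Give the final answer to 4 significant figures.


sigma_true = sigma_eng * (1 + epsilon_eng)
sigma_true = 105 * (1 + 0.082)
sigma_true = 113.6 MPa


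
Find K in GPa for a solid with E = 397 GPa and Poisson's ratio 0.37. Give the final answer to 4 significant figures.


K = E / (3*(1-2*nu))
K = 397 / (3*(1-2*0.37))
K = 509 GPa


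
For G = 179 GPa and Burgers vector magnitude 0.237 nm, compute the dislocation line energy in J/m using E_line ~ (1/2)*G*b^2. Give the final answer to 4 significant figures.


E = G*b^2/2
b = 0.237 nm = 2.37e-10 m
G = 179 GPa = 1.79e+11 Pa
E = 0.5 * 1.79e+11 * (2.37e-10)^2
E = 5.027e-09 J/m


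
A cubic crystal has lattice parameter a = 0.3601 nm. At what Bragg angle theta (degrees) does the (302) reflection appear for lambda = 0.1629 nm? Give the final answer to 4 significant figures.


d = a / sqrt(h^2+k^2+l^2)
d = 0.3601 / sqrt(13) = 0.0998738 nm
lambda = 2*d*sin(theta)  =>  sin(theta) = lambda / (2*d)
sin(theta) = 0.1629 / (2 * 0.0998738) = 0.815529
theta = 54.64 deg


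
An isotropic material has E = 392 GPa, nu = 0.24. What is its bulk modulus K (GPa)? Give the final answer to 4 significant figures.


K = E / (3*(1-2*nu))
K = 392 / (3*(1-2*0.24))
K = 251.3 GPa


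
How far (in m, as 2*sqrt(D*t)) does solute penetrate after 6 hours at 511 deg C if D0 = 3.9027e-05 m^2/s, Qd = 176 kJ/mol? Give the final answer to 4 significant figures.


Step 1: D = D0 * exp(-Qd/(R*T))
T = 784.15 K
D = 3.9027e-05 * exp(-176e3 / (8.314 * 784.15)) = 7.36277e-17 m^2/s
Step 2: L = 2*sqrt(D*t)
t = 6 h = 21600 s
L = 2*sqrt(7.36277e-17 * 21600) = 2.522e-06 m


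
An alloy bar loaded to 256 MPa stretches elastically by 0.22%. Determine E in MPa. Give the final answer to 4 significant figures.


E = sigma / epsilon
epsilon = 0.22% = 2.2e-03
E = 256 / 2.2e-03
E = 116400 MPa


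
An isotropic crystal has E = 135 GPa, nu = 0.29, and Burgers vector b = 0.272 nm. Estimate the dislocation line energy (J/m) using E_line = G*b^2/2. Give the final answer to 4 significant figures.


Step 1: G = E / (2*(1+nu))
G = 135 / (2*(1+0.29)) = 52.3256 GPa = 5.23256e+10 Pa
Step 2: E_line = G*b^2/2
b = 0.272 nm = 2.72e-10 m
E_line = 0.5 * 5.23256e+10 * (2.72e-10)^2 = 1.936e-09 J/m


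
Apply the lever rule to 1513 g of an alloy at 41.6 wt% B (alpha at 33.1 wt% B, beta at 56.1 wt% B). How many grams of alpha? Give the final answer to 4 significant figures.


f_alpha = (C_beta - C0) / (C_beta - C_alpha)
f_alpha = (56.1 - 41.6) / (56.1 - 33.1) = 0.630435
m_alpha = f_alpha * m_total = 0.630435 * 1513 = 953.8 g


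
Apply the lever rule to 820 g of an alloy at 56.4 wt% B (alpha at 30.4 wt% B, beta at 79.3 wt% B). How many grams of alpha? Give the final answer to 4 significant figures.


f_alpha = (C_beta - C0) / (C_beta - C_alpha)
f_alpha = (79.3 - 56.4) / (79.3 - 30.4) = 0.468303
m_alpha = f_alpha * m_total = 0.468303 * 820 = 384 g


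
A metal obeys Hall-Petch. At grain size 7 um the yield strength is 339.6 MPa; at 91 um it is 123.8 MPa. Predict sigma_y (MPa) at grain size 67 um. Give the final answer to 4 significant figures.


sigma_y = sigma0 + k / sqrt(d)
1/sqrt(d1) = 1/sqrt(7e-06) = 377.964;  1/sqrt(d2) = 104.828
k = (sigma1 - sigma2) / (1/sqrt(d1) - 1/sqrt(d2)) = (339.6 - 123.8) / (377.964 - 104.828) = 0.790083 MPa*m^0.5
sigma0 = sigma1 - k/sqrt(d1) = 339.6 - 0.790083*377.964 = 40.9768 MPa
sigma_y(d3) = 40.9768 + 0.790083 / sqrt(6.7e-05) = 137.5 MPa


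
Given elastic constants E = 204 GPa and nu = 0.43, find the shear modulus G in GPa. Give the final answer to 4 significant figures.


G = E / (2*(1+nu))
G = 204 / (2*(1+0.43))
G = 71.33 GPa


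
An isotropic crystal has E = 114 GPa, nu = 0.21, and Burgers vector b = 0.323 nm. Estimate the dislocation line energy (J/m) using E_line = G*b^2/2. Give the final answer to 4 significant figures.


Step 1: G = E / (2*(1+nu))
G = 114 / (2*(1+0.21)) = 47.1074 GPa = 4.71074e+10 Pa
Step 2: E_line = G*b^2/2
b = 0.323 nm = 3.23e-10 m
E_line = 0.5 * 4.71074e+10 * (3.23e-10)^2 = 2.457e-09 J/m


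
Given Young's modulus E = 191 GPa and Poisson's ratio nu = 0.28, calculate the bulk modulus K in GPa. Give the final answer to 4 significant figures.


K = E / (3*(1-2*nu))
K = 191 / (3*(1-2*0.28))
K = 144.7 GPa


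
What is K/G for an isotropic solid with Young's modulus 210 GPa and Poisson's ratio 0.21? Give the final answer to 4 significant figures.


G = E / (2*(1+nu))
G = 210 / (2*(1+0.21)) = 86.7769 GPa
K = E / (3*(1-2*nu))
K = 210 / (3*(1-2*0.21)) = 120.69 GPa
K/G = 120.69 / 86.7769 = 1.391


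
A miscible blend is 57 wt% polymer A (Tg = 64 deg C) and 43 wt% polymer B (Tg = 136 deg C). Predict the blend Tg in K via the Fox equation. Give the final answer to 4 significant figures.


1/Tg = w1/Tg1 + w2/Tg2 (in Kelvin)
Tg1 = 337.15 K, Tg2 = 409.15 K
1/Tg = 0.57/337.15 + 0.43/409.15
Tg = 364.8 K


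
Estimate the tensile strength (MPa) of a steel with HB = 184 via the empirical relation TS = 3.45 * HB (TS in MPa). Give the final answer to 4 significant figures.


TS (MPa) = 3.45 * HB
TS = 3.45 * 184
TS = 634.8 MPa


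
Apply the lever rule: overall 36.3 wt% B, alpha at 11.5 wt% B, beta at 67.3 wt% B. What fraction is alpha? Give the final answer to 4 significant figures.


f_alpha = (C_beta - C0) / (C_beta - C_alpha)
f_alpha = (67.3 - 36.3) / (67.3 - 11.5)
f_alpha = 0.5556


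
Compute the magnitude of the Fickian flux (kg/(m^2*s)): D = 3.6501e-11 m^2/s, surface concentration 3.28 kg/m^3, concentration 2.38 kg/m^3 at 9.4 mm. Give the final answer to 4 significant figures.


J = -D * (dC/dx) = D * (C1 - C2) / dx
J = 3.6501e-11 * (3.28 - 2.38) / 9.4e-03
J = 3.495e-09 kg/(m^2*s)


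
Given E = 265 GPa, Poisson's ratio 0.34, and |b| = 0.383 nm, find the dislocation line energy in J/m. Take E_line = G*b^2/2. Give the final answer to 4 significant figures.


Step 1: G = E / (2*(1+nu))
G = 265 / (2*(1+0.34)) = 98.8806 GPa = 9.88806e+10 Pa
Step 2: E_line = G*b^2/2
b = 0.383 nm = 3.83e-10 m
E_line = 0.5 * 9.88806e+10 * (3.83e-10)^2 = 7.252e-09 J/m


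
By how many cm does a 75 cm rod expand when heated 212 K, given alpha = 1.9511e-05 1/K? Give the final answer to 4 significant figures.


dL = L0 * alpha * dT
dL = 75 * 1.9511e-05 * 212
dL = 0.3102 cm


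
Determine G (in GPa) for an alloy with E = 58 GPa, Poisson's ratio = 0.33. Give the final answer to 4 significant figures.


G = E / (2*(1+nu))
G = 58 / (2*(1+0.33))
G = 21.8 GPa


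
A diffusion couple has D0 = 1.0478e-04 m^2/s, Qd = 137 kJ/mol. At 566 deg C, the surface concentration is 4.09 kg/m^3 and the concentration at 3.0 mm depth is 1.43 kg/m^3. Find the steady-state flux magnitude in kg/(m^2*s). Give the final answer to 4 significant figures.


Step 1: D = D0 * exp(-Qd/(R*T))
T = 566 + 273.15 = 839.15 K
D = 1.0478e-04 * exp(-137e3 / (8.314 * 839.15)) = 3.10542e-13 m^2/s
Step 2: J = D * (C1 - C2) / dx
J = 3.10542e-13 * (4.09 - 1.43) / 3e-03
J = 2.753e-10 kg/(m^2*s)


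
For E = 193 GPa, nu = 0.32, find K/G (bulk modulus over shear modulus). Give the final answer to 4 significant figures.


G = E / (2*(1+nu))
G = 193 / (2*(1+0.32)) = 73.1061 GPa
K = E / (3*(1-2*nu))
K = 193 / (3*(1-2*0.32)) = 178.704 GPa
K/G = 178.704 / 73.1061 = 2.444


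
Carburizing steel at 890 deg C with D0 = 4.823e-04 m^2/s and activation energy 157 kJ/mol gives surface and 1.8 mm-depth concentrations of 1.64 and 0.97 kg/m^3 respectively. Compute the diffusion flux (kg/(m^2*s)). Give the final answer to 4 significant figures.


Step 1: D = D0 * exp(-Qd/(R*T))
T = 890 + 273.15 = 1163.15 K
D = 4.823e-04 * exp(-157e3 / (8.314 * 1163.15)) = 4.29062e-11 m^2/s
Step 2: J = D * (C1 - C2) / dx
J = 4.29062e-11 * (1.64 - 0.97) / 1.8e-03
J = 1.597e-08 kg/(m^2*s)


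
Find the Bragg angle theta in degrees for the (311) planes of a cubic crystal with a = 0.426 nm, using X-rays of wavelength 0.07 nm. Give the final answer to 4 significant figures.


d = a / sqrt(h^2+k^2+l^2)
d = 0.426 / sqrt(11) = 0.128444 nm
lambda = 2*d*sin(theta)  =>  sin(theta) = lambda / (2*d)
sin(theta) = 0.07 / (2 * 0.128444) = 0.272493
theta = 15.81 deg


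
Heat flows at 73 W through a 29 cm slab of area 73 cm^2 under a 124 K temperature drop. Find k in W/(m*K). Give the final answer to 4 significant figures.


k = Q*L / (A*dT)
L = 0.29 m, A = 7.3e-03 m^2
k = 73 * 0.29 / (7.3e-03 * 124)
k = 23.39 W/(m*K)


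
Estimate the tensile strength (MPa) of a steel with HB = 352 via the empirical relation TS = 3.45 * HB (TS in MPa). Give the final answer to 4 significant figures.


TS (MPa) = 3.45 * HB
TS = 3.45 * 352
TS = 1214 MPa


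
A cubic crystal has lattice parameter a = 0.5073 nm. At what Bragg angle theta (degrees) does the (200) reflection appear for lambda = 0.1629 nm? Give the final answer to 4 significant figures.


d = a / sqrt(h^2+k^2+l^2)
d = 0.5073 / sqrt(4) = 0.25365 nm
lambda = 2*d*sin(theta)  =>  sin(theta) = lambda / (2*d)
sin(theta) = 0.1629 / (2 * 0.25365) = 0.321112
theta = 18.73 deg


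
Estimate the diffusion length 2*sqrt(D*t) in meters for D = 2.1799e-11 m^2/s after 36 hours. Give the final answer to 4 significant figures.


t = 36 hr = 129600 s
Diffusion length = 2*sqrt(D*t)
= 2*sqrt(2.1799e-11 * 129600)
= 3.362e-03 m


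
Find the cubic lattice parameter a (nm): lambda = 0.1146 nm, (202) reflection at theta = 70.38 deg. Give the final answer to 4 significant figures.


d = lambda / (2*sin(theta))
d = 0.1146 / (2*sin(70.38 deg))
d = 0.0608319 nm
a = d * sqrt(h^2+k^2+l^2) = 0.0608319 * sqrt(8)
a = 0.1721 nm


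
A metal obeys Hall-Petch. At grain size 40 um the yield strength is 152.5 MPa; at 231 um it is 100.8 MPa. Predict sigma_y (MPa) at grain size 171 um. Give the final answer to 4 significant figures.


sigma_y = sigma0 + k / sqrt(d)
1/sqrt(d1) = 1/sqrt(4e-05) = 158.114;  1/sqrt(d2) = 65.7952
k = (sigma1 - sigma2) / (1/sqrt(d1) - 1/sqrt(d2)) = (152.5 - 100.8) / (158.114 - 65.7952) = 0.560016 MPa*m^0.5
sigma0 = sigma1 - k/sqrt(d1) = 152.5 - 0.560016*158.114 = 63.9536 MPa
sigma_y(d3) = 63.9536 + 0.560016 / sqrt(1.71e-04) = 106.8 MPa


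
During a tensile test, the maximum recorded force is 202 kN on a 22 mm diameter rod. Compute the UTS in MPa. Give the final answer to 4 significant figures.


A0 = pi*(d/2)^2 = pi*(22/2)^2 = 380.133 mm^2
UTS = F_max / A0 = 202*1000 / 380.133
UTS = 531.4 MPa


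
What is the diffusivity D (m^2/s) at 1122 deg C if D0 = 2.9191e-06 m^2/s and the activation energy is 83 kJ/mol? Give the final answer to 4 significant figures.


D = D0 * exp(-Qd / (R*T))
T = 1395.15 K
D = 2.9191e-06 * exp(-83e3 / (8.314 * 1395.15))
D = 2.278e-09 m^2/s


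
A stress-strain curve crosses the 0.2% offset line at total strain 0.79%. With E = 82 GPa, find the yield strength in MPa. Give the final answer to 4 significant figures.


Offset strain = 0.002
Elastic strain at yield = total_strain - offset = 7.9e-03 - 0.002 = 5.9e-03
sigma_y = E * elastic_strain = 82000 * 5.9e-03
sigma_y = 483.8 MPa


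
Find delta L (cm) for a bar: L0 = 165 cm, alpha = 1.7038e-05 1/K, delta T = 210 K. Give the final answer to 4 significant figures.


dL = L0 * alpha * dT
dL = 165 * 1.7038e-05 * 210
dL = 0.5904 cm


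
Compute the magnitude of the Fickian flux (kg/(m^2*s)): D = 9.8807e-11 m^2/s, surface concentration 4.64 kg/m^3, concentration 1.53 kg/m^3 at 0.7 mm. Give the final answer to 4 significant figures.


J = -D * (dC/dx) = D * (C1 - C2) / dx
J = 9.8807e-11 * (4.64 - 1.53) / 7e-04
J = 4.39e-07 kg/(m^2*s)


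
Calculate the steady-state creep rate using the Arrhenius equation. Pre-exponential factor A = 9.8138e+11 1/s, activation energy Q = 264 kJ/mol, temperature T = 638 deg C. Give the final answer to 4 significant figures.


rate = A * exp(-Q / (R*T))
T = 638 + 273.15 = 911.15 K
rate = 9.8138e+11 * exp(-264e3 / (8.314 * 911.15))
rate = 7.188e-04 1/s


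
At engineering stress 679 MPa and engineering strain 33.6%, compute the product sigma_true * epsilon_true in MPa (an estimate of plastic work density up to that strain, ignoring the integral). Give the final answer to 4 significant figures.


sigma_true = sigma_eng * (1 + epsilon_eng)
sigma_true = 679 * (1 + 0.336) = 907.144 MPa
epsilon_true = ln(1 + epsilon_eng)
epsilon_true = ln(1 + 0.336) = 0.28968
sigma_true * epsilon_true = 907.144 * 0.28968 = 262.8 MPa


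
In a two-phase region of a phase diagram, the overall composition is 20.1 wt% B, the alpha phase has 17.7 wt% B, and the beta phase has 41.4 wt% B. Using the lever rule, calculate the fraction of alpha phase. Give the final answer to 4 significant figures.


f_alpha = (C_beta - C0) / (C_beta - C_alpha)
f_alpha = (41.4 - 20.1) / (41.4 - 17.7)
f_alpha = 0.8987


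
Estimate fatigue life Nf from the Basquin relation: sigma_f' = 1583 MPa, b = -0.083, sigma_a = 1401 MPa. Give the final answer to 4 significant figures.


sigma_a = sigma_f' * (2*Nf)^b
2*Nf = (sigma_a / sigma_f')^(1/b)
2*Nf = (1401 / 1583)^(1/-0.083)
2*Nf = 4.35582
Nf = 2.178 cycles


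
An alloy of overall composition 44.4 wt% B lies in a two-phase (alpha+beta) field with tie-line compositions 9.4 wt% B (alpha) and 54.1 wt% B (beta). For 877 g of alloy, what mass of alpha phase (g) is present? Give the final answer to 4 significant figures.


f_alpha = (C_beta - C0) / (C_beta - C_alpha)
f_alpha = (54.1 - 44.4) / (54.1 - 9.4) = 0.217002
m_alpha = f_alpha * m_total = 0.217002 * 877 = 190.3 g


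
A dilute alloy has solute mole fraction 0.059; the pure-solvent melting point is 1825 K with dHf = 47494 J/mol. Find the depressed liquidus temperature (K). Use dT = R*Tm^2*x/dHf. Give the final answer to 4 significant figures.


dT = R*Tm^2*x / dHf
dT = 8.314 * 1825^2 * 0.059 / 47494
dT = 34.3993 K
T_new = 1825 - 34.3993 = 1791 K


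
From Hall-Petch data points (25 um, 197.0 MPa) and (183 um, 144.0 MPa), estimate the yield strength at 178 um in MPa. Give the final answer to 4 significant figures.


sigma_y = sigma0 + k / sqrt(d)
1/sqrt(d1) = 1/sqrt(2.5e-05) = 200;  1/sqrt(d2) = 73.9221
k = (sigma1 - sigma2) / (1/sqrt(d1) - 1/sqrt(d2)) = (197.0 - 144.0) / (200 - 73.9221) = 0.420375 MPa*m^0.5
sigma0 = sigma1 - k/sqrt(d1) = 197.0 - 0.420375*200 = 112.925 MPa
sigma_y(d3) = 112.925 + 0.420375 / sqrt(1.78e-04) = 144.4 MPa


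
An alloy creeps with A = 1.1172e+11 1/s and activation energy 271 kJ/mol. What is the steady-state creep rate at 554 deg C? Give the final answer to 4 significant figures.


rate = A * exp(-Q / (R*T))
T = 554 + 273.15 = 827.15 K
rate = 1.1172e+11 * exp(-271e3 / (8.314 * 827.15))
rate = 8.587e-07 1/s


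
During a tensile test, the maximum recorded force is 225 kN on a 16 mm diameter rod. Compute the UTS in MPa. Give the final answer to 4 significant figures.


A0 = pi*(d/2)^2 = pi*(16/2)^2 = 201.062 mm^2
UTS = F_max / A0 = 225*1000 / 201.062
UTS = 1119 MPa


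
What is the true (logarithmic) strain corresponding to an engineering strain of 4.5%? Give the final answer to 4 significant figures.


epsilon_true = ln(1 + epsilon_eng)
epsilon_true = ln(1 + 0.045)
epsilon_true = 0.04402


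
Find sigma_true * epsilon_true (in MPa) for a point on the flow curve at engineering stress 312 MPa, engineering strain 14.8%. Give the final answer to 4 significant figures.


sigma_true = sigma_eng * (1 + epsilon_eng)
sigma_true = 312 * (1 + 0.148) = 358.176 MPa
epsilon_true = ln(1 + epsilon_eng)
epsilon_true = ln(1 + 0.148) = 0.138021
sigma_true * epsilon_true = 358.176 * 0.138021 = 49.44 MPa


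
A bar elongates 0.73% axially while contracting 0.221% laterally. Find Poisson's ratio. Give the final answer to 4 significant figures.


nu = -epsilon_lat / epsilon_axial
Lateral strain is contraction (negative), so using magnitudes:
nu = 0.221 / 0.73
nu = 0.3027


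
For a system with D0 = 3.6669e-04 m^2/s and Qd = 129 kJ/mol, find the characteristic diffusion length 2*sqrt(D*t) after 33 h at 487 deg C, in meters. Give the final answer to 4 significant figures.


Step 1: D = D0 * exp(-Qd/(R*T))
T = 760.15 K
D = 3.6669e-04 * exp(-129e3 / (8.314 * 760.15)) = 5.00709e-13 m^2/s
Step 2: L = 2*sqrt(D*t)
t = 33 h = 118800 s
L = 2*sqrt(5.00709e-13 * 118800) = 4.878e-04 m


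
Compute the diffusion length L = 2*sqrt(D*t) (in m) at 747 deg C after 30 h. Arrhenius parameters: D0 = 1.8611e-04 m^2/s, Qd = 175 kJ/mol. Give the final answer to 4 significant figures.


Step 1: D = D0 * exp(-Qd/(R*T))
T = 1020.15 K
D = 1.8611e-04 * exp(-175e3 / (8.314 * 1020.15)) = 2.03675e-13 m^2/s
Step 2: L = 2*sqrt(D*t)
t = 30 h = 108000 s
L = 2*sqrt(2.03675e-13 * 108000) = 2.966e-04 m


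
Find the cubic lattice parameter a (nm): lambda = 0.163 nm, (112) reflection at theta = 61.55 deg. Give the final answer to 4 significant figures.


d = lambda / (2*sin(theta))
d = 0.163 / (2*sin(61.55 deg))
d = 0.0926944 nm
a = d * sqrt(h^2+k^2+l^2) = 0.0926944 * sqrt(6)
a = 0.2271 nm


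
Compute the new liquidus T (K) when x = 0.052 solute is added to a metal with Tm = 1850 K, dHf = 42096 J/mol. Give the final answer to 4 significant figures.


dT = R*Tm^2*x / dHf
dT = 8.314 * 1850^2 * 0.052 / 42096
dT = 35.1492 K
T_new = 1850 - 35.1492 = 1815 K


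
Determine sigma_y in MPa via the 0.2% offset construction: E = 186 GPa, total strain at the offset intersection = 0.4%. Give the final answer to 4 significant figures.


Offset strain = 0.002
Elastic strain at yield = total_strain - offset = 4e-03 - 0.002 = 2e-03
sigma_y = E * elastic_strain = 186000 * 2e-03
sigma_y = 372 MPa
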